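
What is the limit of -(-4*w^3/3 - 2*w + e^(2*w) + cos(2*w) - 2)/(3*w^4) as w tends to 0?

-4/9

Substitution gives 0/0; apply L'Hôpital's rule 4 times.
After differentiating numerator and denominator 4 times the quotient is (16*e^(2*w) + 16*cos(2*w))/(-72); at w = 0 this is -4/9.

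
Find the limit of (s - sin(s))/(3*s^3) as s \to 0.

1/18

Direct substitution gives 0/0.
Apply L'Hôpital: lim (1 - cos(s))/(9*s^2), still 0/0.
Apply L'Hôpital: lim (sin(s))/(18*s), still 0/0.
After 3 applications of L'Hôpital's rule the quotient is (cos(s))/(18); substituting s = 0 gives 1/18.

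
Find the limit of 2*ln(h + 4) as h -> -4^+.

-∞

As h → -4⁺, h + 4 → 0⁺ and ln(h + 4) → −∞.
Multiplying by 2 gives -∞.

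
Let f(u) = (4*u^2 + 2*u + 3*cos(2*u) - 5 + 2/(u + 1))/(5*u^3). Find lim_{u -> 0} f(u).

-2/5

Substitution gives 0/0; apply L'Hôpital's rule 3 times.
After differentiating numerator and denominator 3 times the quotient is (24*sin(2*u) - 12/(u + 1)^4)/(30); at u = 0 this is -2/5.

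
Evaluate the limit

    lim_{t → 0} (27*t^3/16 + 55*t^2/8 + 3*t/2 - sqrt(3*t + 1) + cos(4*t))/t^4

5311/384

Substitution gives 0/0; apply L'Hôpital's rule 4 times.
After differentiating numerator and denominator 4 times the quotient is (256*cos(4*t) + 1215/(16*(3*t + 1)^(7/2)))/(24); at t = 0 this is 5311/384.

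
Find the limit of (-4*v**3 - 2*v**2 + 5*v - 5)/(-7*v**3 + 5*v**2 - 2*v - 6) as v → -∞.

Numerator and denominator both have degree 3.
Dividing every term by v^3, all lower-order terms vanish and the limit is the ratio of leading coefficients, -4/(-7) = 4/7.

4/7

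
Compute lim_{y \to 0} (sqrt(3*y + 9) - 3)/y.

Substitution gives 0/0. Multiply numerator and denominator by the conjugate √(9 + 3y) + √9.
The numerator becomes (9 + 3y) − 9 = 3y, so the expression simplifies to 3/(√(9 + 3y) + √9).
Letting y → 0 gives 3/(2√9) = 1/2.

1/2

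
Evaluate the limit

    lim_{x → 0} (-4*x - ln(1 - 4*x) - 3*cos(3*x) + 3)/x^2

43/2

Substitution gives 0/0 (the numerator vanishes to order 2).
Expand each term to order x^2: the coefficient of x^2 in −ln(1 - 4x) is 8 and in -3·cos(3x) is 27/2.
Lower-order terms cancel with the polynomial part, so the numerator is (43/2)·x^2 + o(x^2), and the limit is (43/2)/(1) = 43/2.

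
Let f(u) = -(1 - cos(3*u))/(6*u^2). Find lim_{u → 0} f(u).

Substitution gives 0/0.
Use (1 − cos θ)/θ² → 1/2 with θ = 3u: the limit is 3²/(2·(-6)) = -3/4.

-3/4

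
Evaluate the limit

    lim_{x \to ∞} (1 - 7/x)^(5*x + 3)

e^(-35)

The base → 1 and the exponent → ∞: a 1^∞ form.
Take logarithms: (5x + 3)·ln(1 - 7/x). Since ln(1+u) ~ u for small u, this behaves like (5x)·(-7/x) → -35.
So the limit is e^(-35).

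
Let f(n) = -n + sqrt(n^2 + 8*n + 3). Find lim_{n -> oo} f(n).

4

An ∞ − ∞ form. Rationalising with the conjugate, the difference becomes (8n + 3) / (√(n^2 + 8*n + 3) + n).
For large n the denominator behaves like 2·n, so the quotient tends to 8/2 = 4.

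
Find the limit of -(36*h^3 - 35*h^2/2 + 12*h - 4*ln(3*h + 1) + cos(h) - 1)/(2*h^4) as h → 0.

-1945/48

Substitution gives 0/0; apply L'Hôpital's rule 4 times.
After differentiating numerator and denominator 4 times the quotient is (cos(h) + 1944/(3*h + 1)^4)/(-48); at h = 0 this is -1945/48.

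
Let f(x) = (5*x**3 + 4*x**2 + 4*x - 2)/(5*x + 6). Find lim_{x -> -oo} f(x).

The numerator has higher degree (3 > 1); the quotient behaves like (5/(5))·x^2 for large |x|.
As x → −∞ this diverges to ∞.

∞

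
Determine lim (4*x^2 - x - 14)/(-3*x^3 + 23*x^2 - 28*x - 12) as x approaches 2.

15/28

At x = 2 both the top and bottom vanish — a removable singularity. Factoring out (x - 2) from each leaves (4*x + 7)/(-3*x^2 + 17*x + 6), which at x = 2 equals 15/28.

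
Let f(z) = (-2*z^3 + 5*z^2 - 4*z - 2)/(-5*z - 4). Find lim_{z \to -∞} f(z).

The numerator has higher degree (3 > 1); the quotient behaves like (-2/(-5))·z^2 for large |z|.
As z → −∞ this diverges to ∞.

∞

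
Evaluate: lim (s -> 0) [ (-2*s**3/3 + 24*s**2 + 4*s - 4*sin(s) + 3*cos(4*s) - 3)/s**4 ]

32

Substitution gives 0/0; apply L'Hôpital's rule 4 times.
After differentiating numerator and denominator 4 times the quotient is (-4*sin(s) + 768*cos(4*s))/(24); at s = 0 this is 32.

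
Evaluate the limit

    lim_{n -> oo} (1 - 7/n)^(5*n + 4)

e^(-35)

Write it as [(1 - 7/n)^n]^(5) · (1 - 7/n)^(4). The bracketed term tends to e^(-7) and the second factor to 1, so the limit is e^(-35).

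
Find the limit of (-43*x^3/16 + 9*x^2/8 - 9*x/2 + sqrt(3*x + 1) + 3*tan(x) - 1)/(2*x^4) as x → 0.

Substitution gives 0/0; apply L'Hôpital's rule 4 times.
After differentiating numerator and denominator 4 times the quotient is (72*tan(x)^3/cos(x)^2 + 48*tan(x)/cos(x)^2 - 1215/(16*(3*x + 1)^(7/2)))/(48); at x = 0 this is -405/256.

-405/256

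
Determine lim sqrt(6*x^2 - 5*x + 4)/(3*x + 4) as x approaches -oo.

-√(6)/3

For large |x|, √(6*x^2 - 5*x + 4) ≈ √6·|x| and the denominator ≈ 3x.
Since x → −∞, |x| = −x, giving −√6/(3) = -√(6)/3.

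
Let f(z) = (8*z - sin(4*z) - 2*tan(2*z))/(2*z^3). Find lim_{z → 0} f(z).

Substitution gives 0/0; apply L'Hôpital's rule 3 times.
After differentiating numerator and denominator 3 times the quotient is (64*cos(4*z) - 96*tan(2*z)^4 - 128*tan(2*z)^2 - 32)/(12); at z = 0 this is 8/3.

8/3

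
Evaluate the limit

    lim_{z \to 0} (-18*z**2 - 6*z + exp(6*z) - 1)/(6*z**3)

Direct substitution gives 0/0.
Apply L'Hôpital: lim (-36*z + 6*e^(6*z) - 6)/(18*z^2), still 0/0.
Apply L'Hôpital: lim (36*e^(6*z) - 36)/(36*z), still 0/0.
After 3 applications of L'Hôpital's rule the quotient is (216*e^(6*z))/(36); substituting z = 0 gives 6.

6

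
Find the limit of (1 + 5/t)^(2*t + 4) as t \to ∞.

e^(10)

The base → 1 and the exponent → ∞: a 1^∞ form.
Take logarithms: (2t + 4)·ln(1 + 5/t). Since ln(1+u) ~ u for small u, this behaves like (2t)·(5/t) → 10.
So the limit is e^(10).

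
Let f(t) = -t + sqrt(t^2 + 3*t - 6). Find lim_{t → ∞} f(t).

3/2

This has the form ∞ − ∞. Multiply and divide by the conjugate √(t^2 + 3*t - 6) + t.
That gives (3t - 6) / (√(t^2 + 3*t - 6) + t).
Divide numerator and denominator by t: the limit is 3/(2·1) = 3/2.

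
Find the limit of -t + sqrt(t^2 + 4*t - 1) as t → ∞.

2

This has the form ∞ − ∞. Multiply and divide by the conjugate √(t^2 + 4*t - 1) + t.
That gives (4t - 1) / (√(t^2 + 4*t - 1) + t).
Divide numerator and denominator by t: the limit is 4/(2·1) = 2.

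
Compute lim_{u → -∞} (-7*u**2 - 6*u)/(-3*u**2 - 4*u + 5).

Numerator and denominator both have degree 2.
Dividing every term by u^2, all lower-order terms vanish and the limit is the ratio of leading coefficients, -7/(-3) = 7/3.

7/3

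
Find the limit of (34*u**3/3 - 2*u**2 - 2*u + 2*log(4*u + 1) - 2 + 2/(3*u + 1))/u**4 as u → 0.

Substitution gives 0/0; apply L'Hôpital's rule 4 times.
After differentiating numerator and denominator 4 times the quotient is (-3072/(4*u + 1)^4 + 3888/(3*u + 1)^5)/(24); at u = 0 this is 34.

34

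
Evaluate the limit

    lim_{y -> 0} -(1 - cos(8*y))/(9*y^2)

Substitution gives 0/0.
Use (1 − cos u)/u² → 1/2 with u = 8y: the limit is 8²/(2·(-9)) = -32/9.

-32/9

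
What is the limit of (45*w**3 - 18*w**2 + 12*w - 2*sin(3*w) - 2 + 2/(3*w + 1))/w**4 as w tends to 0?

Substitution gives 0/0; apply L'Hôpital's rule 4 times.
After differentiating numerator and denominator 4 times the quotient is (-162*sin(3*w) + 3888/(3*w + 1)^5)/(24); at w = 0 this is 162.

162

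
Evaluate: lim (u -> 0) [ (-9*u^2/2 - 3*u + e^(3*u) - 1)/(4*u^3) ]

9/8

Direct substitution gives 0/0.
Apply L'Hôpital: lim (-9*u + 3*e^(3*u) - 3)/(12*u^2), still 0/0.
Apply L'Hôpital: lim (9*e^(3*u) - 9)/(24*u), still 0/0.
After 3 applications of L'Hôpital's rule the quotient is (27*e^(3*u))/(24); substituting u = 0 gives 9/8.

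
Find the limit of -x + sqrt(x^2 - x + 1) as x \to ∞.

-1/2

This has the form ∞ − ∞. Multiply and divide by the conjugate √(x^2 - x + 1) + x.
That gives (-x + 1) / (√(x^2 - x + 1) + x).
Divide numerator and denominator by x: the limit is -1/(2·1) = -1/2.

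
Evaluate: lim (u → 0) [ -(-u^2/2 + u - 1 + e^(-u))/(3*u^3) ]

1/18

Direct substitution gives 0/0.
Apply L'Hôpital: lim (-u + 1 - e^(-u))/(-9*u^2), still 0/0.
Apply L'Hôpital: lim (-1 + e^(-u))/(-18*u), still 0/0.
After 3 applications of L'Hôpital's rule the quotient is (-e^(-u))/(-18); substituting u = 0 gives 1/18.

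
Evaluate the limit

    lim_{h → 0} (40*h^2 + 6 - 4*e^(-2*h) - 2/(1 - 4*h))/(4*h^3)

-92/3

Substitution gives 0/0 (the numerator vanishes to order 3).
Expand each term to order h^3: the coefficient of h^3 in -2·1/(1 - 4h) is -128 and in -4·e^(-2h) is 16/3.
Lower-order terms cancel with the polynomial part, so the numerator is (-368/3)·h^3 + o(h^3), and the limit is (-368/3)/(4) = -92/3.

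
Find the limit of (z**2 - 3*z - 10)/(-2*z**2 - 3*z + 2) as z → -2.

Direct substitution gives 0/0, so factor. Both numerator and denominator have (z + 2) as a factor.
After cancelling, the expression reduces to (z - 5)/(1 - 2*z).
Substituting z = -2 gives -7/5.

-7/5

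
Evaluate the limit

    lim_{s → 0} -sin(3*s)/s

Substitution gives 0/0.
Write it as (3/(-1))·sin(3s)/(3s); since sin(u)/u → 1, the limit is -3.

-3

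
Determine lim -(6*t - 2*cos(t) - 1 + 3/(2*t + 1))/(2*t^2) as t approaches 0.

-13/2

Substitution gives 0/0; apply L'Hôpital's rule 2 times.
After differentiating numerator and denominator 2 times the quotient is (2*cos(t) + 24/(2*t + 1)^3)/(-4); at t = 0 this is -13/2.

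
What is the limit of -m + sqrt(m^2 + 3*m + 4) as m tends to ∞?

3/2

This has the form ∞ − ∞. Multiply and divide by the conjugate √(m^2 + 3*m + 4) + m.
That gives (3m + 4) / (√(m^2 + 3*m + 4) + m).
Divide numerator and denominator by m: the limit is 3/(2·1) = 3/2.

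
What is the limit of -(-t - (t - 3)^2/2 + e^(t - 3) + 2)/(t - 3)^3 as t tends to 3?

Direct substitution gives 0/0.
Apply L'Hôpital: lim (-t + e^(t - 3) + 2)/(-3*(t - 3)^2), still 0/0.
Apply L'Hôpital: lim (e^(t - 3) - 1)/(18 - 6*t), still 0/0.
After 3 applications of L'Hôpital's rule the quotient is (e^(t - 3))/(-6); substituting t = 3 gives -1/6.

-1/6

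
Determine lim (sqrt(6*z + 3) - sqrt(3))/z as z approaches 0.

Substitution gives 0/0. Multiply numerator and denominator by the conjugate √(3 + 6z) + √3.
The numerator becomes (3 + 6z) − 3 = 6z, so the expression simplifies to 6/(√(3 + 6z) + √3).
Letting z → 0 gives 6/(2√3) = √(3).

√(3)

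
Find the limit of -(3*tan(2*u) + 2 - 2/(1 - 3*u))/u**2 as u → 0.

Substitution gives 0/0; apply L'Hôpital's rule 2 times.
After differentiating numerator and denominator 2 times the quotient is (24*tan(2*u)/cos(2*u)^2 + 36/(3*u - 1)^3)/(-2); at u = 0 this is 18.

18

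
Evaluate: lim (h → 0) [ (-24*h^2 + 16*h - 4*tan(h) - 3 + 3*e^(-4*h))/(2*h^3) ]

Substitution gives 0/0; apply L'Hôpital's rule 3 times.
After differentiating numerator and denominator 3 times the quotient is (16/cos(h)^2 - 24/cos(h)^4 - 192*e^(-4*h))/(12); at h = 0 this is -50/3.

-50/3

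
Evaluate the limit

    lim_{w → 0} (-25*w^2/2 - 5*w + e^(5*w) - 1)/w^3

125/6

Direct substitution gives 0/0.
Apply L'Hôpital: lim (-25*w + 5*e^(5*w) - 5)/(3*w^2), still 0/0.
Apply L'Hôpital: lim (25*e^(5*w) - 25)/(6*w), still 0/0.
After 3 applications of L'Hôpital's rule the quotient is (125*e^(5*w))/(6); substituting w = 0 gives 125/6.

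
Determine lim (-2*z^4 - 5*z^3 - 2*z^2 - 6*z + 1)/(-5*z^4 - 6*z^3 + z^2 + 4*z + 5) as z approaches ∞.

2/5

Numerator and denominator both have degree 4.
Dividing every term by z^4, all lower-order terms vanish and the limit is the ratio of leading coefficients, -2/(-5) = 2/5.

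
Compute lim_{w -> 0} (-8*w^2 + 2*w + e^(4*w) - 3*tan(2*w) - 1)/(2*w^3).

4/3

Substitution gives 0/0; apply L'Hôpital's rule 3 times.
After differentiating numerator and denominator 3 times the quotient is (64*e^(4*w) - 144*tan(2*w)^4 - 192*tan(2*w)^2 - 48)/(12); at w = 0 this is 4/3.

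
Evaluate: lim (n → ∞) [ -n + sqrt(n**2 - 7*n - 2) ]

-7/2

An ∞ − ∞ form. Rationalising with the conjugate, the difference becomes (-7n - 2) / (√(n^2 - 7*n - 2) + n).
For large n the denominator behaves like 2·n, so the quotient tends to -7/2 = -7/2.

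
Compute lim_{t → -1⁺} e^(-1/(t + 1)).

As t → -1⁺, -1/(t + 1) → −∞, so e^(-1/(t + 1)) → 0.

0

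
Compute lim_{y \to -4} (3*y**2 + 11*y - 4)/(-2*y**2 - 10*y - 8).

Direct substitution gives 0/0, so factor. Both numerator and denominator have (y + 4) as a factor.
After cancelling, the expression reduces to (3*y - 1)/(-2*y - 2).
Substituting y = -4 gives -13/6.

-13/6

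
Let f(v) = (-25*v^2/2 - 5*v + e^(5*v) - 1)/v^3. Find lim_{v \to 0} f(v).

Direct substitution gives 0/0.
Apply L'Hôpital: lim (-25*v + 5*e^(5*v) - 5)/(3*v^2), still 0/0.
Apply L'Hôpital: lim (25*e^(5*v) - 25)/(6*v), still 0/0.
After 3 applications of L'Hôpital's rule the quotient is (125*e^(5*v))/(6); substituting v = 0 gives 125/6.

125/6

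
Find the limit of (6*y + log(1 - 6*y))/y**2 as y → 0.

Direct substitution gives 0/0.
Apply L'Hôpital: lim (6 - 6/(1 - 6*y))/(2*y), still 0/0.
After 2 applications of L'Hôpital's rule the quotient is (-36/(1 - 6*y)^2)/(2); substituting y = 0 gives -18.

-18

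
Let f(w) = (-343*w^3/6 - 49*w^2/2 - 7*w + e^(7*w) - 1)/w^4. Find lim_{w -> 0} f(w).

Direct substitution gives 0/0.
Apply L'Hôpital: lim (-343*w^2/2 - 49*w + 7*e^(7*w) - 7)/(4*w^3), still 0/0.
Apply L'Hôpital: lim (-343*w + 49*e^(7*w) - 49)/(12*w^2), still 0/0.
Apply L'Hôpital: lim (343*e^(7*w) - 343)/(24*w), still 0/0.
After 4 applications of L'Hôpital's rule the quotient is (2401*e^(7*w))/(24); substituting w = 0 gives 2401/24.

2401/24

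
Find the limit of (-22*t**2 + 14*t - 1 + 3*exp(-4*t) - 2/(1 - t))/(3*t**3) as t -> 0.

-34/3

Substitution gives 0/0 (the numerator vanishes to order 3).
Expand each term to order t^3: the coefficient of t^3 in -2·1/(1 - t) is -2 and in 3·e^(-4t) is -32.
Lower-order terms cancel with the polynomial part, so the numerator is (-34)·t^3 + o(t^3), and the limit is (-34)/(3) = -34/3.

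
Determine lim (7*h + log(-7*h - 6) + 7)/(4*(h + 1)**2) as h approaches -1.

Direct substitution gives 0/0.
Apply L'Hôpital: lim (7 - 7/(-7*h - 6))/(8*h + 8), still 0/0.
After 2 applications of L'Hôpital's rule the quotient is (-49/(-7*h - 6)^2)/(8); substituting h = -1 gives -49/8.

-49/8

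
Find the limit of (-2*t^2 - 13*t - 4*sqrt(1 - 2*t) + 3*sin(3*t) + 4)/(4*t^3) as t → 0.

-23/8

Substitution gives 0/0 (the numerator vanishes to order 3).
Expand each term to order t^3: the coefficient of t^3 in -4·√(1 - 2t) is 2 and in 3·sin(3t) is -27/2.
Lower-order terms cancel with the polynomial part, so the numerator is (-23/2)·t^3 + o(t^3), and the limit is (-23/2)/(4) = -23/8.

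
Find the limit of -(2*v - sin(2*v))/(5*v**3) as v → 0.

-4/15

Direct substitution gives 0/0.
Apply L'Hôpital: lim (2 - 2*cos(2*v))/(-15*v^2), still 0/0.
Apply L'Hôpital: lim (4*sin(2*v))/(-30*v), still 0/0.
After 3 applications of L'Hôpital's rule the quotient is (8*cos(2*v))/(-30); substituting v = 0 gives -4/15.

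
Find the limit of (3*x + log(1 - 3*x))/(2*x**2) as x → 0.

Direct substitution gives 0/0.
Apply L'Hôpital: lim (3 - 3/(1 - 3*x))/(4*x), still 0/0.
After 2 applications of L'Hôpital's rule the quotient is (-9/(1 - 3*x)^2)/(4); substituting x = 0 gives -9/4.

-9/4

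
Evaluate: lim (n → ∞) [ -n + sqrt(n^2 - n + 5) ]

An ∞ − ∞ form. Rationalising with the conjugate, the difference becomes (-n + 5) / (√(n^2 - n + 5) + n).
For large n the denominator behaves like 2·n, so the quotient tends to -1/2 = -1/2.

-1/2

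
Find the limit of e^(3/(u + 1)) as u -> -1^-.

As u → -1⁻, 3/(u + 1) → −∞, so e^(3/(u + 1)) → 0.

0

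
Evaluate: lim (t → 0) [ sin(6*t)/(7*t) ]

6/7

Substitution gives 0/0.
Write it as (6/7)·sin(6t)/(6t); since sin(u)/u → 1, the limit is 6/7.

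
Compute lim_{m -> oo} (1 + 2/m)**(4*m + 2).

The base → 1 and the exponent → ∞: a 1^∞ form.
Take logarithms: (4m + 2)·ln(1 + 2/m). Since ln(1+u) ~ u for small u, this behaves like (4m)·(2/m) → 8.
So the limit is e^(8).

e^(8)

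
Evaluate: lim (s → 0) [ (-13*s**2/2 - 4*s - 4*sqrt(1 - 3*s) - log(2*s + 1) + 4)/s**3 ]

Substitution gives 0/0 (the numerator vanishes to order 3).
Expand each term to order s^3: the coefficient of s^3 in −ln(1 + 2s) is -8/3 and in -4·√(1 - 3s) is 27/4.
Lower-order terms cancel with the polynomial part, so the numerator is (49/12)·s^3 + o(s^3), and the limit is (49/12)/(1) = 49/12.

49/12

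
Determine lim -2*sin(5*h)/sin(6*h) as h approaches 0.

-5/3

Substitution gives 0/0.
Divide numerator and denominator by h: sin(5h)/h → 5 and sin(6h)/h → 6, so the limit is -2·5/6 = -5/3.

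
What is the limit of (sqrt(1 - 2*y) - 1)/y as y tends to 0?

-1

A 0/0 form; rationalise with √(1 - 2y) + √1. This collapses the numerator to -2y, leaving -2/(√(1 - 2y) + √1) → -2/(2√1) = -1.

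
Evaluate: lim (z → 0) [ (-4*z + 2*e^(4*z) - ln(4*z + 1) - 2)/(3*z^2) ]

Substitution gives 0/0 (the numerator vanishes to order 2).
Expand each term to order z^2: the coefficient of z^2 in −ln(1 + 4z) is 8 and in 2·e^(4z) is 16.
Lower-order terms cancel with the polynomial part, so the numerator is (24)·z^2 + o(z^2), and the limit is (24)/(3) = 8.

8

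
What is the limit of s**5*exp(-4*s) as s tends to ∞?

Write as s^5/e^{4s}, an ∞/∞ form.
Exponential growth dominates any polynomial, so repeated L'Hôpital (or the standard result) gives 0.

0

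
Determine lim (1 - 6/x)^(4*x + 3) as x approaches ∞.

Write it as [(1 - 6/x)^x]^(4) · (1 - 6/x)^(3). The bracketed term tends to e^(-6) and the second factor to 1, so the limit is e^(-24).

e^(-24)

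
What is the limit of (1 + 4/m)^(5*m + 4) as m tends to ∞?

e^(20)

The base → 1 and the exponent → ∞: a 1^∞ form.
Take logarithms: (5m + 4)·ln(1 + 4/m). Since ln(1+u) ~ u for small u, this behaves like (5m)·(4/m) → 20.
So the limit is e^(20).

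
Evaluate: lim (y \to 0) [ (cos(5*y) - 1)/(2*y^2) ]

Direct substitution gives 0/0.
Apply L'Hôpital: lim (-5*sin(5*y))/(4*y), still 0/0.
After 2 applications of L'Hôpital's rule the quotient is (-25*cos(5*y))/(4); substituting y = 0 gives -25/4.

-25/4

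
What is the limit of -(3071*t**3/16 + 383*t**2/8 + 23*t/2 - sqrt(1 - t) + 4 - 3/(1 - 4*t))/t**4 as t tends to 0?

Substitution gives 0/0 (the numerator vanishes to order 4).
Expand each term to order t^4: the coefficient of t^4 in -3·1/(1 - 4t) is -768 and in −√(1 - t) is 5/128.
Lower-order terms cancel with the polynomial part, so the numerator is (-98299/128)·t^4 + o(t^4), and the limit is (-98299/128)/(-1) = 98299/128.

98299/128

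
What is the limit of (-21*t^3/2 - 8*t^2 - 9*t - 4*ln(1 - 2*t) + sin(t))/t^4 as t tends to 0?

16

Substitution gives 0/0 (the numerator vanishes to order 4).
Expand each term to order t^4: the coefficient of t^4 in sin(t) is 0 and in -4·ln(1 - 2t) is 16.
Lower-order terms cancel with the polynomial part, so the numerator is (16)·t^4 + o(t^4), and the limit is (16)/(1) = 16.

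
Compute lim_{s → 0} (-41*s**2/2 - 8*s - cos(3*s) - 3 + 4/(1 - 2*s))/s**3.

Substitution gives 0/0; apply L'Hôpital's rule 3 times.
After differentiating numerator and denominator 3 times the quotient is (-27*sin(3*s) + 192/(2*s - 1)^4)/(6); at s = 0 this is 32.

32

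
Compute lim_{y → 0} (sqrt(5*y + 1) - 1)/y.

A 0/0 form; rationalise with √(1 + 5y) + √1. This collapses the numerator to 5y, leaving 5/(√(1 + 5y) + √1) → 5/(2√1) = 5/2.

5/2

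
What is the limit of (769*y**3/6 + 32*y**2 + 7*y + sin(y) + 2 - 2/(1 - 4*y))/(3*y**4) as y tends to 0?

-512/3

Substitution gives 0/0 (the numerator vanishes to order 4).
Expand each term to order y^4: the coefficient of y^4 in sin(y) is 0 and in -2·1/(1 - 4y) is -512.
Lower-order terms cancel with the polynomial part, so the numerator is (-512)·y^4 + o(y^4), and the limit is (-512)/(3) = -512/3.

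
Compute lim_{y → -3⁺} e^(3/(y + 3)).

As y → -3⁺, 3/(y + 3) → +∞, so e^(3/(y + 3)) → ∞.

∞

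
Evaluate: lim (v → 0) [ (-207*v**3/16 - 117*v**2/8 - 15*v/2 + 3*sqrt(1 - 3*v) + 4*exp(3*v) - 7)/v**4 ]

513/128

Substitution gives 0/0; apply L'Hôpital's rule 4 times.
After differentiating numerator and denominator 4 times the quotient is (324*e^(3*v) - 3645/(16*(1 - 3*v)^(7/2)))/(24); at v = 0 this is 513/128.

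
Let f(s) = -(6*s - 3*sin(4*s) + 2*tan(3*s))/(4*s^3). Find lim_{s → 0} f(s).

Substitution gives 0/0; apply L'Hôpital's rule 3 times.
After differentiating numerator and denominator 3 times the quotient is (192*cos(4*s) + 324*tan(3*s)^4 + 432*tan(3*s)^2 + 108)/(-24); at s = 0 this is -25/2.

-25/2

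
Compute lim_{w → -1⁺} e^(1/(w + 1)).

As w → -1⁺, 1/(w + 1) → +∞, so e^(1/(w + 1)) → ∞.

∞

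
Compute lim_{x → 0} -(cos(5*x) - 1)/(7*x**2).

25/14

Direct substitution gives 0/0.
Apply L'Hôpital: lim (-5*sin(5*x))/(-14*x), still 0/0.
After 2 applications of L'Hôpital's rule the quotient is (-25*cos(5*x))/(-14); substituting x = 0 gives 25/14.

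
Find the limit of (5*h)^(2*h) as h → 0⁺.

Base → 0⁺ and exponent → 0⁺: a 0^0 form.
Take logs: 2h·ln(5h). This is 0·(−∞); rewriting as ln(5h)/(1/(2h)) and applying L'Hôpital gives 0.
Hence the limit is e^0 = 1.

1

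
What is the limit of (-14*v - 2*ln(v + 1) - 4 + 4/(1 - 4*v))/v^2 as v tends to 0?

65

Substitution gives 0/0; apply L'Hôpital's rule 2 times.
After differentiating numerator and denominator 2 times the quotient is (-128/(4*v - 1)^3 + 2/(v + 1)^2)/(2); at v = 0 this is 65.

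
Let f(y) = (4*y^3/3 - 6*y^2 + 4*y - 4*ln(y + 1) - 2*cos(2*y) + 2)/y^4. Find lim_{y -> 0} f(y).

Substitution gives 0/0 (the numerator vanishes to order 4).
Expand each term to order y^4: the coefficient of y^4 in -4·ln(1 + y) is 1 and in -2·cos(2y) is -4/3.
Lower-order terms cancel with the polynomial part, so the numerator is (-1/3)·y^4 + o(y^4), and the limit is (-1/3)/(1) = -1/3.

-1/3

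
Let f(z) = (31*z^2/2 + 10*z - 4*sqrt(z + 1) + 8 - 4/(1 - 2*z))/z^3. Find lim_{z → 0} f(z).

Substitution gives 0/0; apply L'Hôpital's rule 3 times.
After differentiating numerator and denominator 3 times the quotient is (-192/(2*z - 1)^4 - 3/(2*(z + 1)^(5/2)))/(6); at z = 0 this is -129/4.

-129/4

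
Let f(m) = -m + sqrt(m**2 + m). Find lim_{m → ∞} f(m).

This has the form ∞ − ∞. Multiply and divide by the conjugate √(m^2 + m) + m.
That gives (m) / (√(m^2 + m) + m).
Divide numerator and denominator by m: the limit is 1/(2·1) = 1/2.

1/2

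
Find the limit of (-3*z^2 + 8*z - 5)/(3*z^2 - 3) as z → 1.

1/3

At z = 1 both the top and bottom vanish — a removable singularity. Factoring out (z - 1) from each leaves (5 - 3*z)/(3*z + 3), which at z = 1 equals 1/3.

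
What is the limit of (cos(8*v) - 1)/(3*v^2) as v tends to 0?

-32/3

Direct substitution gives 0/0.
Apply L'Hôpital: lim (-8*sin(8*v))/(6*v), still 0/0.
After 2 applications of L'Hôpital's rule the quotient is (-64*cos(8*v))/(6); substituting v = 0 gives -32/3.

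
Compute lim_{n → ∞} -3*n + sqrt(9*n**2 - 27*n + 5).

-9/2

This has the form ∞ − ∞. Multiply and divide by the conjugate √(9*n^2 - 27*n + 5) + 3n.
That gives (-27n + 5) / (√(9*n^2 - 27*n + 5) + 3n).
Divide numerator and denominator by n: the limit is -27/(2·3) = -9/2.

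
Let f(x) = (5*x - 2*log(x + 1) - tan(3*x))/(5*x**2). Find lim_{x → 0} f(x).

1/5

Substitution gives 0/0; apply L'Hôpital's rule 2 times.
After differentiating numerator and denominator 2 times the quotient is (-18*tan(3*x)/cos(3*x)^2 + 2/(x + 1)^2)/(10); at x = 0 this is 1/5.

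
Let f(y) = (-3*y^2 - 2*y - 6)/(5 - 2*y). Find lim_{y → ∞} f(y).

The numerator has higher degree (2 > 1); the quotient behaves like (-3/(-2))·y^1 for large |y|.
As y → +∞ this diverges to ∞.

∞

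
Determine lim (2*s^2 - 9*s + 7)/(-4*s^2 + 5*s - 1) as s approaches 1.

Since s = 1 makes numerator and denominator zero, (s - 1) divides both.
Cancelling it gives (2*s - 7)/(1 - 4*s); now plug in s = 1 to get 5/3.

5/3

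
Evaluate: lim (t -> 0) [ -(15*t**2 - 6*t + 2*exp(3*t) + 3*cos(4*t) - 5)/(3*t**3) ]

Substitution gives 0/0 (the numerator vanishes to order 3).
Expand each term to order t^3: the coefficient of t^3 in 2·e^(3t) is 9 and in 3·cos(4t) is 0.
Lower-order terms cancel with the polynomial part, so the numerator is (9)·t^3 + o(t^3), and the limit is (9)/(-3) = -3.

-3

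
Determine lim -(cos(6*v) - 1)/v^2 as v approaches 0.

18

Direct substitution gives 0/0.
Apply L'Hôpital: lim (-6*sin(6*v))/(-2*v), still 0/0.
After 2 applications of L'Hôpital's rule the quotient is (-36*cos(6*v))/(-2); substituting v = 0 gives 18.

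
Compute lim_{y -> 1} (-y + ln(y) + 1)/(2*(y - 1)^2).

Direct substitution gives 0/0.
Apply L'Hôpital: lim (-1 + 1/y)/(4*y - 4), still 0/0.
After 2 applications of L'Hôpital's rule the quotient is (-1/y^2)/(4); substituting y = 1 gives -1/4.

-1/4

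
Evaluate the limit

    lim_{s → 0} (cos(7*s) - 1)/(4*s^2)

Direct substitution gives 0/0.
Apply L'Hôpital: lim (-7*sin(7*s))/(8*s), still 0/0.
After 2 applications of L'Hôpital's rule the quotient is (-49*cos(7*s))/(8); substituting s = 0 gives -49/8.

-49/8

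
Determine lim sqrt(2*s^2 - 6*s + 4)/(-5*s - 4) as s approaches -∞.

√(2)/5

For large |s|, √(2*s^2 - 6*s + 4) ≈ √2·|s| and the denominator ≈ -5s.
Since s → −∞, |s| = −s, giving −√2/(-5) = √(2)/5.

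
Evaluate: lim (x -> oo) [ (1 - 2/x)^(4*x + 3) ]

Write it as [(1 - 2/x)^x]^(4) · (1 - 2/x)^(3). The bracketed term tends to e^(-2) and the second factor to 1, so the limit is e^(-8).

e^(-8)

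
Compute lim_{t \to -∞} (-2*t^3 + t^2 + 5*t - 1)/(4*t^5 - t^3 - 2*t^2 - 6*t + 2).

0

The denominator has degree 5 and the numerator degree 3. Dividing numerator and denominator by t^5 sends every term to 0 except the leading denominator term, so the limit is 0.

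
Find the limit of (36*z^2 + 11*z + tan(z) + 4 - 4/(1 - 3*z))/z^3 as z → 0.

-323/3

Substitution gives 0/0; apply L'Hôpital's rule 3 times.
After differentiating numerator and denominator 3 times the quotient is (6*tan(z)^2/cos(z)^2 + 2/cos(z)^2 - 648/(3*z - 1)^4)/(6); at z = 0 this is -323/3.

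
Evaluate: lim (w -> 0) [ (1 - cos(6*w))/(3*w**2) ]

6

Substitution gives 0/0.
Use (1 − cos u)/u² → 1/2 with u = 6w: the limit is 6²/(2·3) = 6.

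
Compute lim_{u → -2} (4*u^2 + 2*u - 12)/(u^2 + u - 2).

14/3

Direct substitution gives 0/0, so factor. Both numerator and denominator have (u + 2) as a factor.
After cancelling, the expression reduces to (4*u - 6)/(u - 1).
Substituting u = -2 gives 14/3.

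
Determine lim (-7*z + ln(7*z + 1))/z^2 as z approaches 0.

Direct substitution gives 0/0.
Apply L'Hôpital: lim (-7 + 7/(7*z + 1))/(2*z), still 0/0.
After 2 applications of L'Hôpital's rule the quotient is (-49/(7*z + 1)^2)/(2); substituting z = 0 gives -49/2.

-49/2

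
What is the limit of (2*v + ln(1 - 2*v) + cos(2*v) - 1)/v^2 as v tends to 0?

Substitution gives 0/0; apply L'Hôpital's rule 2 times.
After differentiating numerator and denominator 2 times the quotient is (-4*cos(2*v) - 4/(2*v - 1)^2)/(2); at v = 0 this is -4.

-4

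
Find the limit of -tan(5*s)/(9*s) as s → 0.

Substitution gives 0/0.
Since tan(u)/u → 1 as u → 0, tan(5s)/(5s) → 1 and the limit is 5/(-9) = -5/9.

-5/9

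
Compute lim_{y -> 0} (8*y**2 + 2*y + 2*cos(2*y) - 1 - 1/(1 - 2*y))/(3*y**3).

Substitution gives 0/0 (the numerator vanishes to order 3).
Expand each term to order y^3: the coefficient of y^3 in 2·cos(2y) is 0 and in −1/(1 - 2y) is -8.
Lower-order terms cancel with the polynomial part, so the numerator is (-8)·y^3 + o(y^3), and the limit is (-8)/(3) = -8/3.

-8/3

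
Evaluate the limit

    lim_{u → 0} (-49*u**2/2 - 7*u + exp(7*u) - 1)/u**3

Direct substitution gives 0/0.
Apply L'Hôpital: lim (-49*u + 7*e^(7*u) - 7)/(3*u^2), still 0/0.
Apply L'Hôpital: lim (49*e^(7*u) - 49)/(6*u), still 0/0.
After 3 applications of L'Hôpital's rule the quotient is (343*e^(7*u))/(6); substituting u = 0 gives 343/6.

343/6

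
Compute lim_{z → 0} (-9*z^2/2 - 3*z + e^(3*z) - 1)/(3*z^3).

Direct substitution gives 0/0.
Apply L'Hôpital: lim (-9*z + 3*e^(3*z) - 3)/(9*z^2), still 0/0.
Apply L'Hôpital: lim (9*e^(3*z) - 9)/(18*z), still 0/0.
After 3 applications of L'Hôpital's rule the quotient is (27*e^(3*z))/(18); substituting z = 0 gives 3/2.

3/2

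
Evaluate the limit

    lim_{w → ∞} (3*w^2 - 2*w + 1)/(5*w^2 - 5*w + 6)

3/5

Numerator and denominator both have degree 2.
Dividing every term by w^2, all lower-order terms vanish and the limit is the ratio of leading coefficients, 3/(5) = 3/5.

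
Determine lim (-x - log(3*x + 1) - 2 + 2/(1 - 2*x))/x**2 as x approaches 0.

Substitution gives 0/0 (the numerator vanishes to order 2).
Expand each term to order x^2: the coefficient of x^2 in 2·1/(1 - 2x) is 8 and in −ln(1 + 3x) is 9/2.
Lower-order terms cancel with the polynomial part, so the numerator is (25/2)·x^2 + o(x^2), and the limit is (25/2)/(1) = 25/2.

25/2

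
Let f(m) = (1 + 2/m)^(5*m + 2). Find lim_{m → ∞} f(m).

The base → 1 and the exponent → ∞: a 1^∞ form.
Take logarithms: (5m + 2)·ln(1 + 2/m). Since ln(1+u) ~ u for small u, this behaves like (5m)·(2/m) → 10.
So the limit is e^(10).

e^(10)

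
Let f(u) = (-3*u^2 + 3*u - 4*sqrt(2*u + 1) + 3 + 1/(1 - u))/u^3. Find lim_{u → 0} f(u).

-1

Substitution gives 0/0; apply L'Hôpital's rule 3 times.
After differentiating numerator and denominator 3 times the quotient is (-12/(2*u + 1)^(5/2) + 6/(u - 1)^4)/(6); at u = 0 this is -1.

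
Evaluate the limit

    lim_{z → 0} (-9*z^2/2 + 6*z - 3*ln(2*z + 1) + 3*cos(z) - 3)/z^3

-8

Substitution gives 0/0; apply L'Hôpital's rule 3 times.
After differentiating numerator and denominator 3 times the quotient is (3*sin(z) - 48/(2*z + 1)^3)/(6); at z = 0 this is -8.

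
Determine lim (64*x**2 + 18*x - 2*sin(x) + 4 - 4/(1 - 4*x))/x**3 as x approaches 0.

-767/3

Substitution gives 0/0 (the numerator vanishes to order 3).
Expand each term to order x^3: the coefficient of x^3 in -4·1/(1 - 4x) is -256 and in -2·sin(x) is 1/3.
Lower-order terms cancel with the polynomial part, so the numerator is (-767/3)·x^3 + o(x^3), and the limit is (-767/3)/(1) = -767/3.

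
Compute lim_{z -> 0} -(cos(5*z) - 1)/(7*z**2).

25/14

Direct substitution gives 0/0.
Apply L'Hôpital: lim (-5*sin(5*z))/(-14*z), still 0/0.
After 2 applications of L'Hôpital's rule the quotient is (-25*cos(5*z))/(-14); substituting z = 0 gives 25/14.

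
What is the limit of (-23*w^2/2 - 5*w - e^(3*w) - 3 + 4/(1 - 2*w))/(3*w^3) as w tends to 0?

Substitution gives 0/0 (the numerator vanishes to order 3).
Expand each term to order w^3: the coefficient of w^3 in 4·1/(1 - 2w) is 32 and in −e^(3w) is -9/2.
Lower-order terms cancel with the polynomial part, so the numerator is (55/2)·w^3 + o(w^3), and the limit is (55/2)/(3) = 55/6.

55/6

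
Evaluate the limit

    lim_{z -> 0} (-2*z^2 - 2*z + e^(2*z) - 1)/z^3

Direct substitution gives 0/0.
Apply L'Hôpital: lim (-4*z + 2*e^(2*z) - 2)/(3*z^2), still 0/0.
Apply L'Hôpital: lim (4*e^(2*z) - 4)/(6*z), still 0/0.
After 3 applications of L'Hôpital's rule the quotient is (8*e^(2*z))/(6); substituting z = 0 gives 4/3.

4/3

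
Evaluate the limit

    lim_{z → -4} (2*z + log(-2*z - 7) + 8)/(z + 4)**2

Direct substitution gives 0/0.
Apply L'Hôpital: lim (2 - 2/(-2*z - 7))/(2*z + 8), still 0/0.
After 2 applications of L'Hôpital's rule the quotient is (-4/(-2*z - 7)^2)/(2); substituting z = -4 gives -2.

-2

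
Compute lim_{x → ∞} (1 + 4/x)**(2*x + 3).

e^(8)

Let L be the limit and take ln: ln L = lim (2x + 3)·ln(1 + 4/x) = lim (2x + 3)·(4/x + O(1/x²)) = 8.
Hence L = e^(8).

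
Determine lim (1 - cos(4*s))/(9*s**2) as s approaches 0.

Substitution gives 0/0.
Use (1 − cos u)/u² → 1/2 with u = 4s: the limit is 4²/(2·9) = 8/9.

8/9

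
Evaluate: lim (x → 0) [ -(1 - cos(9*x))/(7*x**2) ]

Substitution gives 0/0.
Use (1 − cos u)/u² → 1/2 with u = 9x: the limit is 9²/(2·(-7)) = -81/14.

-81/14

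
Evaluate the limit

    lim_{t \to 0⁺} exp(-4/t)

As t → 0⁺, -4/(t) → −∞, so e^(-4/(t)) → 0.

0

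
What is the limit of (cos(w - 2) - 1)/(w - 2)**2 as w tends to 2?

-1/2

Direct substitution gives 0/0.
Apply L'Hôpital: lim (-sin(w - 2))/(2*w - 4), still 0/0.
After 2 applications of L'Hôpital's rule the quotient is (-cos(w - 2))/(2); substituting w = 2 gives -1/2.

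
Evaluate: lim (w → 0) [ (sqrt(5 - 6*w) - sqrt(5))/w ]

A 0/0 form; rationalise with √(5 - 6w) + √5. This collapses the numerator to -6w, leaving -6/(√(5 - 6w) + √5) → -6/(2√5) = -3*√(5)/5.

-3*√(5)/5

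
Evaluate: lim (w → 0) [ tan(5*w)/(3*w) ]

Substitution gives 0/0.
Since tan(u)/u → 1 as u → 0, tan(5w)/(5w) → 1 and the limit is 5/3.

5/3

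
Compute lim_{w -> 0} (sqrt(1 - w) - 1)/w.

-1/2

A 0/0 form; rationalise with √(1 - w) + √1. This collapses the numerator to -w, leaving -1/(√(1 - w) + √1) → -1/(2√1) = -1/2.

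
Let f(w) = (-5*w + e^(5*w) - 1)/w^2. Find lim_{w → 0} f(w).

25/2

Direct substitution gives 0/0.
Apply L'Hôpital: lim (5*e^(5*w) - 5)/(2*w), still 0/0.
After 2 applications of L'Hôpital's rule the quotient is (25*e^(5*w))/(2); substituting w = 0 gives 25/2.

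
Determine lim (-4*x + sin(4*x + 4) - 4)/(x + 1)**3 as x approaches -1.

-32/3

Direct substitution gives 0/0.
Apply L'Hôpital: lim (4*cos(4*x + 4) - 4)/(3*(x + 1)^2), still 0/0.
Apply L'Hôpital: lim (-16*sin(4*x + 4))/(6*x + 6), still 0/0.
After 3 applications of L'Hôpital's rule the quotient is (-64*cos(4*x + 4))/(6); substituting x = -1 gives -32/3.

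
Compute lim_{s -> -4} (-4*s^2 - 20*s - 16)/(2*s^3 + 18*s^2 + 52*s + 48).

3

Since s = -4 makes numerator and denominator zero, (s + 4) divides both.
Cancelling it gives (-4*s - 4)/(2*s^2 + 10*s + 12); now plug in s = -4 to get 3.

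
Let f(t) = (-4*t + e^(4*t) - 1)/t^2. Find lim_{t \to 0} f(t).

Direct substitution gives 0/0.
Apply L'Hôpital: lim (4*e^(4*t) - 4)/(2*t), still 0/0.
After 2 applications of L'Hôpital's rule the quotient is (16*e^(4*t))/(2); substituting t = 0 gives 8.

8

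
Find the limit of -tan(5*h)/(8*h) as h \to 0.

Substitution gives 0/0.
Since tan(u)/u → 1 as u → 0, tan(5h)/(5h) → 1 and the limit is 5/(-8) = -5/8.

-5/8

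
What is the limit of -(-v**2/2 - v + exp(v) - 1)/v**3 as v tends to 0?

-1/6

Direct substitution gives 0/0.
Apply L'Hôpital: lim (-v + e^(v) - 1)/(-3*v^2), still 0/0.
Apply L'Hôpital: lim (e^(v) - 1)/(-6*v), still 0/0.
After 3 applications of L'Hôpital's rule the quotient is (e^(v))/(-6); substituting v = 0 gives -1/6.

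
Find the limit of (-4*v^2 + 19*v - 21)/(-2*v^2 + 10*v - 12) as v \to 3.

Direct substitution gives 0/0, so factor. Both numerator and denominator have (v - 3) as a factor.
After cancelling, the expression reduces to (7 - 4*v)/(4 - 2*v).
Substituting v = 3 gives 5/2.

5/2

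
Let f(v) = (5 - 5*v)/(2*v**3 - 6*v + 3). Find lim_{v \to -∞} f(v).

0

The denominator has degree 3 and the numerator degree 1. Dividing numerator and denominator by v^3 sends every term to 0 except the leading denominator term, so the limit is 0.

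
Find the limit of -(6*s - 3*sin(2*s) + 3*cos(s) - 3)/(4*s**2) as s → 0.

3/8

Substitution gives 0/0 (the numerator vanishes to order 2).
Expand each term to order s^2: the coefficient of s^2 in -3·sin(2s) is 0 and in 3·cos(s) is -3/2.
Lower-order terms cancel with the polynomial part, so the numerator is (-3/2)·s^2 + o(s^2), and the limit is (-3/2)/(-4) = 3/8.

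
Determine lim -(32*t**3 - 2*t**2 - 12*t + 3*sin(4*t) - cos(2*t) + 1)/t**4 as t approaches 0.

Substitution gives 0/0; apply L'Hôpital's rule 4 times.
After differentiating numerator and denominator 4 times the quotient is (768*sin(4*t) - 16*cos(2*t))/(-24); at t = 0 this is 2/3.

2/3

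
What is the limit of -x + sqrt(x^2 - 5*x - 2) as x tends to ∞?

-5/2

This has the form ∞ − ∞. Multiply and divide by the conjugate √(x^2 - 5*x - 2) + x.
That gives (-5x - 2) / (√(x^2 - 5*x - 2) + x).
Divide numerator and denominator by x: the limit is -5/(2·1) = -5/2.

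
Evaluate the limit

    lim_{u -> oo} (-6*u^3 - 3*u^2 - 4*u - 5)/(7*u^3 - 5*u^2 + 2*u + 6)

-6/7

Numerator and denominator both have degree 3.
Dividing every term by u^3, all lower-order terms vanish and the limit is the ratio of leading coefficients, -6/(7) = -6/7.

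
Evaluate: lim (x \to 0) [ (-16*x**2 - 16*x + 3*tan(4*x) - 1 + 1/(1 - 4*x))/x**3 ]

Substitution gives 0/0 (the numerator vanishes to order 3).
Expand each term to order x^3: the coefficient of x^3 in 3·tan(4x) is 64 and in 1/(1 - 4x) is 64.
Lower-order terms cancel with the polynomial part, so the numerator is (128)·x^3 + o(x^3), and the limit is (128)/(1) = 128.

128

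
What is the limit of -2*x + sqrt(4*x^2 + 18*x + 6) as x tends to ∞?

This has the form ∞ − ∞. Multiply and divide by the conjugate √(4*x^2 + 18*x + 6) + 2x.
That gives (18x + 6) / (√(4*x^2 + 18*x + 6) + 2x).
Divide numerator and denominator by x: the limit is 18/(2·2) = 9/2.

9/2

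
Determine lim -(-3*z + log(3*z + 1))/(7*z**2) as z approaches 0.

9/14

Direct substitution gives 0/0.
Apply L'Hôpital: lim (-3 + 3/(3*z + 1))/(-14*z), still 0/0.
After 2 applications of L'Hôpital's rule the quotient is (-9/(3*z + 1)^2)/(-14); substituting z = 0 gives 9/14.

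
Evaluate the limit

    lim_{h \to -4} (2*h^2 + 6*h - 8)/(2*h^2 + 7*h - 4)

10/9

At h = -4 both the top and bottom vanish — a removable singularity. Factoring out (h + 4) from each leaves (2*h - 2)/(2*h - 1), which at h = -4 equals 10/9.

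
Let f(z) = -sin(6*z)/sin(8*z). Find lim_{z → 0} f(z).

Substitution gives 0/0.
Divide numerator and denominator by z: sin(6z)/z → 6 and sin(8z)/z → 8, so the limit is -1·6/8 = -3/4.

-3/4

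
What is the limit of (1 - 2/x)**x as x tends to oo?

e^(-2)

Write it as [(1 - 2/x)^x]^(1) · (1 - 2/x)^(0). The bracketed term tends to e^(-2) and the second factor to 1, so the limit is e^(-2).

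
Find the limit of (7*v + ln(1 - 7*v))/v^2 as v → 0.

Direct substitution gives 0/0.
Apply L'Hôpital: lim (7 - 7/(1 - 7*v))/(2*v), still 0/0.
After 2 applications of L'Hôpital's rule the quotient is (-49/(1 - 7*v)^2)/(2); substituting v = 0 gives -49/2.

-49/2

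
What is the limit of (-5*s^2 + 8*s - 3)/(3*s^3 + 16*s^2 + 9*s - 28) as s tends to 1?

-1/25

At s = 1 both the top and bottom vanish — a removable singularity. Factoring out (s - 1) from each leaves (3 - 5*s)/(3*s^2 + 19*s + 28), which at s = 1 equals -1/25.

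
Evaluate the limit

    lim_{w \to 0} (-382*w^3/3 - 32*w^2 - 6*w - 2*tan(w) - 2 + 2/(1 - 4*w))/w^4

Substitution gives 0/0; apply L'Hôpital's rule 4 times.
After differentiating numerator and denominator 4 times the quotient is (16*tan(w)/cos(w)^2 - 48*tan(w)/cos(w)^4 - 12288/(4*w - 1)^5)/(24); at w = 0 this is 512.

512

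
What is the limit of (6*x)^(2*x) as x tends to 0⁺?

Base → 0⁺ and exponent → 0⁺: a 0^0 form.
Take logs: 2x·ln(6x). This is 0·(−∞); rewriting as ln(6x)/(1/(2x)) and applying L'Hôpital gives 0.
Hence the limit is e^0 = 1.

1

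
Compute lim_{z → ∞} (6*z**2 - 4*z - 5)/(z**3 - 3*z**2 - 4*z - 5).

The denominator has degree 3 and the numerator degree 2. Dividing numerator and denominator by z^3 sends every term to 0 except the leading denominator term, so the limit is 0.

0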